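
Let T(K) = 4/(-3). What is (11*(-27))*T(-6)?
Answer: 396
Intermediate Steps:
T(K) = -4/3 (T(K) = 4*(-⅓) = -4/3)
(11*(-27))*T(-6) = (11*(-27))*(-4/3) = -297*(-4/3) = 396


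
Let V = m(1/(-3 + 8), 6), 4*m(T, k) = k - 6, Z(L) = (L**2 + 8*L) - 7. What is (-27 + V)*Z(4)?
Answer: -1107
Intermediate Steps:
Z(L) = -7 + L**2 + 8*L
m(T, k) = -3/2 + k/4 (m(T, k) = (k - 6)/4 = (-6 + k)/4 = -3/2 + k/4)
V = 0 (V = -3/2 + (1/4)*6 = -3/2 + 3/2 = 0)
(-27 + V)*Z(4) = (-27 + 0)*(-7 + 4**2 + 8*4) = -27*(-7 + 16 + 32) = -27*41 = -1107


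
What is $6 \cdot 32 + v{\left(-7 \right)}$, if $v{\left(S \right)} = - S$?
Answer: $199$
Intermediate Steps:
$6 \cdot 32 + v{\left(-7 \right)} = 6 \cdot 32 - -7 = 192 + 7 = 199$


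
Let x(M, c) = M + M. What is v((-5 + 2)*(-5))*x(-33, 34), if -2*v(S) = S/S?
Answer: 33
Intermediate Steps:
v(S) = -1/2 (v(S) = -S/(2*S) = -1/2*1 = -1/2)
x(M, c) = 2*M
v((-5 + 2)*(-5))*x(-33, 34) = -(-33) = -1/2*(-66) = 33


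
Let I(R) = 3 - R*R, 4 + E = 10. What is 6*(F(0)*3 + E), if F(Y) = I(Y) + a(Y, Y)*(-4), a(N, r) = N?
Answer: 90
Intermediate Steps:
E = 6 (E = -4 + 10 = 6)
I(R) = 3 - R²
F(Y) = 3 - Y² - 4*Y (F(Y) = (3 - Y²) + Y*(-4) = (3 - Y²) - 4*Y = 3 - Y² - 4*Y)
6*(F(0)*3 + E) = 6*((3 - 1*0² - 4*0)*3 + 6) = 6*((3 - 1*0 + 0)*3 + 6) = 6*((3 + 0 + 0)*3 + 6) = 6*(3*3 + 6) = 6*(9 + 6) = 6*15 = 90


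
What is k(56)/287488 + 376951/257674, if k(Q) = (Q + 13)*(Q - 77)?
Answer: 53997759731/37039091456 ≈ 1.4579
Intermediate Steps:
k(Q) = (-77 + Q)*(13 + Q) (k(Q) = (13 + Q)*(-77 + Q) = (-77 + Q)*(13 + Q))
k(56)/287488 + 376951/257674 = (-1001 + 56² - 64*56)/287488 + 376951/257674 = (-1001 + 3136 - 3584)*(1/287488) + 376951*(1/257674) = -1449*1/287488 + 376951/257674 = -1449/287488 + 376951/257674 = 53997759731/37039091456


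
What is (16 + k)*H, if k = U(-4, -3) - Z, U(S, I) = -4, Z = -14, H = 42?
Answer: 1092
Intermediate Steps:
k = 10 (k = -4 - 1*(-14) = -4 + 14 = 10)
(16 + k)*H = (16 + 10)*42 = 26*42 = 1092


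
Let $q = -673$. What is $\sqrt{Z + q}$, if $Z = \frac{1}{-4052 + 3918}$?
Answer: $\frac{i \sqrt{12084522}}{134} \approx 25.942 i$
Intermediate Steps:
$Z = - \frac{1}{134}$ ($Z = \frac{1}{-134} = - \frac{1}{134} \approx -0.0074627$)
$\sqrt{Z + q} = \sqrt{- \frac{1}{134} - 673} = \sqrt{- \frac{90183}{134}} = \frac{i \sqrt{12084522}}{134}$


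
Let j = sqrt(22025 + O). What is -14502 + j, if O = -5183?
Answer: -14502 + sqrt(16842) ≈ -14372.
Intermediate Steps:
j = sqrt(16842) (j = sqrt(22025 - 5183) = sqrt(16842) ≈ 129.78)
-14502 + j = -14502 + sqrt(16842)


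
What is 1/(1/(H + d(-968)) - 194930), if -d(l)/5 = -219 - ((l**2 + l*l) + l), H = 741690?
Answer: -10108185/1970388502049 ≈ -5.1300e-6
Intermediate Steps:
d(l) = 1095 + 5*l + 10*l**2 (d(l) = -5*(-219 - ((l**2 + l*l) + l)) = -5*(-219 - ((l**2 + l**2) + l)) = -5*(-219 - (2*l**2 + l)) = -5*(-219 - (l + 2*l**2)) = -5*(-219 + (-l - 2*l**2)) = -5*(-219 - l - 2*l**2) = 1095 + 5*l + 10*l**2)
1/(1/(H + d(-968)) - 194930) = 1/(1/(741690 + (1095 + 5*(-968) + 10*(-968)**2)) - 194930) = 1/(1/(741690 + (1095 - 4840 + 10*937024)) - 194930) = 1/(1/(741690 + (1095 - 4840 + 9370240)) - 194930) = 1/(1/(741690 + 9366495) - 194930) = 1/(1/10108185 - 194930) = 1/(-1970388502049/10108185) = -10108185/1970388502049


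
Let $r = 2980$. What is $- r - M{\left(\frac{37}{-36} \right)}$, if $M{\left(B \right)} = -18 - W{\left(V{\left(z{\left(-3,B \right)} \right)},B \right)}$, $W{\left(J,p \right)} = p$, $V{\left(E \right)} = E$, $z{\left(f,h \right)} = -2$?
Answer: $- \frac{106669}{36} \approx -2963.0$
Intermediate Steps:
$M{\left(B \right)} = -18 - B$
$- r - M{\left(\frac{37}{-36} \right)} = \left(-1\right) 2980 - \left(-18 - \frac{37}{-36}\right) = -2980 - \left(-18 - 37 \left(- \frac{1}{36}\right)\right) = -2980 - \left(-18 - - \frac{37}{36}\right) = -2980 - \left(-18 + \frac{37}{36}\right) = -2980 - - \frac{611}{36} = -2980 + \frac{611}{36} = - \frac{106669}{36}$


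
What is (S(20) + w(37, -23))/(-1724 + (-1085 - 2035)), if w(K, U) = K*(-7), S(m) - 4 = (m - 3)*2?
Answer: 221/4844 ≈ 0.045623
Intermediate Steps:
S(m) = -2 + 2*m (S(m) = 4 + (m - 3)*2 = 4 + (-3 + m)*2 = 4 + (-6 + 2*m) = -2 + 2*m)
w(K, U) = -7*K
(S(20) + w(37, -23))/(-1724 + (-1085 - 2035)) = ((-2 + 2*20) - 7*37)/(-1724 + (-1085 - 2035)) = ((-2 + 40) - 259)/(-1724 - 3120) = (38 - 259)/(-4844) = -221*(-1/4844) = 221/4844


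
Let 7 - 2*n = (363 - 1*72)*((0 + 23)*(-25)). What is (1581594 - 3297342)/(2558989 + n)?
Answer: -571916/880885 ≈ -0.64925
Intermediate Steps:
n = 83666 (n = 7/2 - (363 - 1*72)*(0 + 23)*(-25)/2 = 7/2 - (363 - 72)*23*(-25)/2 = 7/2 - 291*(-575)/2 = 7/2 - ½*(-167325) = 7/2 + 167325/2 = 83666)
(1581594 - 3297342)/(2558989 + n) = (1581594 - 3297342)/(2558989 + 83666) = -1715748/2642655 = -1715748*1/2642655 = -571916/880885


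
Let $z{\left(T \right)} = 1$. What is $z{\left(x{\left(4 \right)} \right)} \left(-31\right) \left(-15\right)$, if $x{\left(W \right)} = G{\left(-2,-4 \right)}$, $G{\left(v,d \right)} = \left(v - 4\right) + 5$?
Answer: $465$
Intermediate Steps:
$G{\left(v,d \right)} = 1 + v$ ($G{\left(v,d \right)} = \left(-4 + v\right) + 5 = 1 + v$)
$x{\left(W \right)} = -1$ ($x{\left(W \right)} = 1 - 2 = -1$)
$z{\left(x{\left(4 \right)} \right)} \left(-31\right) \left(-15\right) = 1 \left(-31\right) \left(-15\right) = \left(-31\right) \left(-15\right) = 465$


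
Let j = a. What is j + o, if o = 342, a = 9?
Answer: 351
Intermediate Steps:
j = 9
j + o = 9 + 342 = 351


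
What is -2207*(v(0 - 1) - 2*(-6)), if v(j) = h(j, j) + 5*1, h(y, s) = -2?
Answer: -33105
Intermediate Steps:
v(j) = 3 (v(j) = -2 + 5*1 = -2 + 5 = 3)
-2207*(v(0 - 1) - 2*(-6)) = -2207*(3 - 2*(-6)) = -2207*(3 + 12) = -2207*15 = -33105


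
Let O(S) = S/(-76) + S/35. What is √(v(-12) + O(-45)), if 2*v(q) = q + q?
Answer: I*√898149/266 ≈ 3.5628*I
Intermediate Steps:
v(q) = q (v(q) = (q + q)/2 = (2*q)/2 = q)
O(S) = 41*S/2660 (O(S) = S*(-1/76) + S*(1/35) = -S/76 + S/35 = 41*S/2660)
√(v(-12) + O(-45)) = √(-12 + (41/2660)*(-45)) = √(-12 - 369/532) = √(-6753/532) = I*√898149/266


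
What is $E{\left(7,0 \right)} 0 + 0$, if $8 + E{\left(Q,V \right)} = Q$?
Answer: $0$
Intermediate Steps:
$E{\left(Q,V \right)} = -8 + Q$
$E{\left(7,0 \right)} 0 + 0 = \left(-8 + 7\right) 0 + 0 = \left(-1\right) 0 + 0 = 0 + 0 = 0$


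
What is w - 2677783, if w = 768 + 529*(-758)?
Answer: -3077997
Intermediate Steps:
w = -400214 (w = 768 - 400982 = -400214)
w - 2677783 = -400214 - 2677783 = -3077997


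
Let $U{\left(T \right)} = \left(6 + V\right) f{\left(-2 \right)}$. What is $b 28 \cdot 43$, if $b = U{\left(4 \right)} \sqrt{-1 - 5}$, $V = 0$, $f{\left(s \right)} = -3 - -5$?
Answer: $14448 i \sqrt{6} \approx 35390.0 i$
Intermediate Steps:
$f{\left(s \right)} = 2$ ($f{\left(s \right)} = -3 + 5 = 2$)
$U{\left(T \right)} = 12$ ($U{\left(T \right)} = \left(6 + 0\right) 2 = 6 \cdot 2 = 12$)
$b = 12 i \sqrt{6}$ ($b = 12 \sqrt{-1 - 5} = 12 \sqrt{-6} = 12 i \sqrt{6} \approx 29.394 i$)
$b 28 \cdot 43 = 12 i \sqrt{6} \cdot 28 \cdot 43 = 336 i \sqrt{6} \cdot 43 = 14448 i \sqrt{6}$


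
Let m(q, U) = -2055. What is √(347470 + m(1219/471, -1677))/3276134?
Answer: √345415/3276134 ≈ 0.00017939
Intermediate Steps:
√(347470 + m(1219/471, -1677))/3276134 = √(347470 - 2055)/3276134 = √345415*(1/3276134) = √345415/3276134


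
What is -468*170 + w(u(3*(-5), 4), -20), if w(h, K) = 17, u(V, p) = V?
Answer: -79543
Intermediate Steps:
-468*170 + w(u(3*(-5), 4), -20) = -468*170 + 17 = -79560 + 17 = -79543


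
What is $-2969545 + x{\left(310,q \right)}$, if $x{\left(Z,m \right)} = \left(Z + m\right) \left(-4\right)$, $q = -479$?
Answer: $-2968869$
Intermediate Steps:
$x{\left(Z,m \right)} = - 4 Z - 4 m$
$-2969545 + x{\left(310,q \right)} = -2969545 - -676 = -2969545 + \left(-1240 + 1916\right) = -2969545 + 676 = -2968869$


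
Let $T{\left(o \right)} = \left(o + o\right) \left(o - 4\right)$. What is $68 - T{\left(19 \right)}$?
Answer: $-502$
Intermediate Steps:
$T{\left(o \right)} = 2 o \left(-4 + o\right)$
$68 - T{\left(19 \right)} = 68 - 2 \cdot 19 \left(-4 + 19\right) = 68 - 2 \cdot 19 \cdot 15 = 68 - 570 = -502$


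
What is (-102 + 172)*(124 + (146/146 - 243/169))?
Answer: 1461740/169 ≈ 8649.3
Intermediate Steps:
(-102 + 172)*(124 + (146/146 - 243/169)) = 70*(124 + (146*(1/146) - 243*1/169)) = 70*(124 + (1 - 243/169)) = 70*(124 - 74/169) = 70*(20882/169) = 1461740/169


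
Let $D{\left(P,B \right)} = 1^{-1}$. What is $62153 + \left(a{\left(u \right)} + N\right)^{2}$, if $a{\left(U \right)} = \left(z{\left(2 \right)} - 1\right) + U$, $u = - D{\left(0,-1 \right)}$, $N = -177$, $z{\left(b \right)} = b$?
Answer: $93482$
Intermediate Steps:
$D{\left(P,B \right)} = 1$
$u = -1$ ($u = \left(-1\right) 1 = -1$)
$a{\left(U \right)} = 1 + U$ ($a{\left(U \right)} = \left(2 - 1\right) + U = 1 + U$)
$62153 + \left(a{\left(u \right)} + N\right)^{2} = 62153 + \left(\left(1 - 1\right) - 177\right)^{2} = 62153 + \left(0 - 177\right)^{2} = 62153 + \left(-177\right)^{2} = 62153 + 31329 = 93482$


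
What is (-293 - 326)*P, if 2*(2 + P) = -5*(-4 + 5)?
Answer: 5571/2 ≈ 2785.5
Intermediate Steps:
P = -9/2 (P = -2 + (-5*(-4 + 5))/2 = -2 + (-5*1)/2 = -2 + (½)*(-5) = -2 - 5/2 = -9/2 ≈ -4.5000)
(-293 - 326)*P = (-293 - 326)*(-9/2) = -619*(-9/2) = 5571/2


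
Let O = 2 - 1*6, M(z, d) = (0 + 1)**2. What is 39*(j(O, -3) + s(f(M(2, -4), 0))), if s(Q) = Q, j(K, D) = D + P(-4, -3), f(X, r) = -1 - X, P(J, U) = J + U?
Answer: -468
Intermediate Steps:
M(z, d) = 1 (M(z, d) = 1**2 = 1)
O = -4 (O = 2 - 6 = -4)
j(K, D) = -7 + D (j(K, D) = D + (-4 - 3) = D - 7 = -7 + D)
39*(j(O, -3) + s(f(M(2, -4), 0))) = 39*((-7 - 3) + (-1 - 1*1)) = 39*(-10 + (-1 - 1)) = 39*(-10 - 2) = 39*(-12) = -468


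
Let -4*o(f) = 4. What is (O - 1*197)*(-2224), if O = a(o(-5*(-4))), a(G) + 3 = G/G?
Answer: 442576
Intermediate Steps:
o(f) = -1 (o(f) = -¼*4 = -1)
a(G) = -2 (a(G) = -3 + G/G = -3 + 1 = -2)
O = -2
(O - 1*197)*(-2224) = (-2 - 1*197)*(-2224) = (-2 - 197)*(-2224) = -199*(-2224) = 442576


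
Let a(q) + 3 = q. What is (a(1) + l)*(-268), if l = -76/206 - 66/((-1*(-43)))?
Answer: 4633720/4429 ≈ 1046.2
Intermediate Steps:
a(q) = -3 + q
l = -8432/4429 (l = -76*1/206 - 66/43 = -38/103 - 66*1/43 = -38/103 - 66/43 = -8432/4429 ≈ -1.9038)
(a(1) + l)*(-268) = ((-3 + 1) - 8432/4429)*(-268) = (-2 - 8432/4429)*(-268) = -17290/4429*(-268) = 4633720/4429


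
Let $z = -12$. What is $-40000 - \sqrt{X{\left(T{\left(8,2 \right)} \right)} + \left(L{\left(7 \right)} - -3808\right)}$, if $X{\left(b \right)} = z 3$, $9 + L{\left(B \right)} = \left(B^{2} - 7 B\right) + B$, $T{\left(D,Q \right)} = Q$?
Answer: $-40000 - \sqrt{3770} \approx -40061.0$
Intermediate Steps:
$L{\left(B \right)} = -9 + B^{2} - 6 B$ ($L{\left(B \right)} = -9 + \left(\left(B^{2} - 7 B\right) + B\right) = -9 + \left(B^{2} - 6 B\right) = -9 + B^{2} - 6 B$)
$X{\left(b \right)} = -36$ ($X{\left(b \right)} = \left(-12\right) 3 = -36$)
$-40000 - \sqrt{X{\left(T{\left(8,2 \right)} \right)} + \left(L{\left(7 \right)} - -3808\right)} = -40000 - \sqrt{-36 - -3806} = -40000 - \sqrt{-36 + \left(\left(-9 + 49 - 42\right) + 3808\right)} = -40000 - \sqrt{-36 + \left(-2 + 3808\right)} = -40000 - \sqrt{-36 + 3806} = -40000 - \sqrt{3770}$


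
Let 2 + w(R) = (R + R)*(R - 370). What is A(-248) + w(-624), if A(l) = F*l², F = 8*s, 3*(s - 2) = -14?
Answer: -214726/3 ≈ -71575.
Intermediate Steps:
s = -8/3 (s = 2 + (⅓)*(-14) = 2 - 14/3 = -8/3 ≈ -2.6667)
w(R) = -2 + 2*R*(-370 + R) (w(R) = -2 + (R + R)*(R - 370) = -2 + (2*R)*(-370 + R) = -2 + 2*R*(-370 + R))
F = -64/3 (F = 8*(-8/3) = -64/3 ≈ -21.333)
A(l) = -64*l²/3
A(-248) + w(-624) = -64/3*(-248)² + (-2 - 740*(-624) + 2*(-624)²) = -64/3*61504 + (-2 + 461760 + 2*389376) = -3936256/3 + (-2 + 461760 + 778752) = -3936256/3 + 1240510 = -214726/3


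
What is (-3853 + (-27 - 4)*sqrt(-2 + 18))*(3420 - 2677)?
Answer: -2954911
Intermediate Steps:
(-3853 + (-27 - 4)*sqrt(-2 + 18))*(3420 - 2677) = (-3853 - 31*sqrt(16))*743 = (-3853 - 31*4)*743 = (-3853 - 124)*743 = -3977*743 = -2954911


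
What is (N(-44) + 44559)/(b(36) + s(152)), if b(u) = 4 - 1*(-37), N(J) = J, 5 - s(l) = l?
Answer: -44515/106 ≈ -419.95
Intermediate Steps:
s(l) = 5 - l
b(u) = 41 (b(u) = 4 + 37 = 41)
(N(-44) + 44559)/(b(36) + s(152)) = (-44 + 44559)/(41 + (5 - 1*152)) = 44515/(41 + (5 - 152)) = 44515/(41 - 147) = 44515/(-106) = 44515*(-1/106) = -44515/106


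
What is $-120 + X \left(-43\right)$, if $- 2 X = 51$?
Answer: $\frac{1953}{2} \approx 976.5$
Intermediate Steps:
$X = - \frac{51}{2}$ ($X = \left(- \frac{1}{2}\right) 51 = - \frac{51}{2} \approx -25.5$)
$-120 + X \left(-43\right) = -120 - - \frac{2193}{2} = -120 + \frac{2193}{2} = \frac{1953}{2}$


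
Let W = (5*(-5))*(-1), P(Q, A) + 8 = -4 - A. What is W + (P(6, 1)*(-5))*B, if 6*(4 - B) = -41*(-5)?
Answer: -11615/6 ≈ -1935.8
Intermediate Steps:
B = -181/6 (B = 4 - (-41)*(-5)/6 = 4 - ⅙*205 = 4 - 205/6 = -181/6 ≈ -30.167)
P(Q, A) = -12 - A (P(Q, A) = -8 + (-4 - A) = -12 - A)
W = 25 (W = -25*(-1) = 25)
W + (P(6, 1)*(-5))*B = 25 + ((-12 - 1*1)*(-5))*(-181/6) = 25 + ((-12 - 1)*(-5))*(-181/6) = 25 - 13*(-5)*(-181/6) = 25 + 65*(-181/6) = 25 - 11765/6 = -11615/6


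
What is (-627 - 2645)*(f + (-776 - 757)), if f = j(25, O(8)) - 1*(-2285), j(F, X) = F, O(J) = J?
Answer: -2542344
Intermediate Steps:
f = 2310 (f = 25 - 1*(-2285) = 25 + 2285 = 2310)
(-627 - 2645)*(f + (-776 - 757)) = (-627 - 2645)*(2310 + (-776 - 757)) = -3272*(2310 - 1533) = -3272*777 = -2542344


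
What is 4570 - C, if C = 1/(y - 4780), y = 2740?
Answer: 9322801/2040 ≈ 4570.0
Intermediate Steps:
C = -1/2040 (C = 1/(2740 - 4780) = 1/(-2040) = -1/2040 ≈ -0.00049020)
4570 - C = 4570 - 1*(-1/2040) = 4570 + 1/2040 = 9322801/2040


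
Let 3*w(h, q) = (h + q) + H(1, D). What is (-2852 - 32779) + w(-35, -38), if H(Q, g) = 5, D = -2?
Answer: -106961/3 ≈ -35654.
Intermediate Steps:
w(h, q) = 5/3 + h/3 + q/3 (w(h, q) = ((h + q) + 5)/3 = (5 + h + q)/3 = 5/3 + h/3 + q/3)
(-2852 - 32779) + w(-35, -38) = (-2852 - 32779) + (5/3 + (⅓)*(-35) + (⅓)*(-38)) = -35631 + (5/3 - 35/3 - 38/3) = -35631 - 68/3 = -106961/3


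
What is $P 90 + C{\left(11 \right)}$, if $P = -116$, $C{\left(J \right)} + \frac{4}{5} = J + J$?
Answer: $- \frac{52094}{5} \approx -10419.0$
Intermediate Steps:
$C{\left(J \right)} = - \frac{4}{5} + 2 J$ ($C{\left(J \right)} = - \frac{4}{5} + \left(J + J\right) = - \frac{4}{5} + 2 J$)
$P 90 + C{\left(11 \right)} = \left(-116\right) 90 + \left(- \frac{4}{5} + 2 \cdot 11\right) = -10440 + \left(- \frac{4}{5} + 22\right) = -10440 + \frac{106}{5} = - \frac{52094}{5}$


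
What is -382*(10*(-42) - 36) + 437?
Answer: 174629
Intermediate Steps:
-382*(10*(-42) - 36) + 437 = -382*(-420 - 36) + 437 = -382*(-456) + 437 = 174192 + 437 = 174629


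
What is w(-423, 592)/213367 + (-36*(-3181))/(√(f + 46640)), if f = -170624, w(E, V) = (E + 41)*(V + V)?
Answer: -452288/213367 - 3181*I*√861/287 ≈ -2.1198 - 325.22*I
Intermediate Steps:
w(E, V) = 2*V*(41 + E) (w(E, V) = (41 + E)*(2*V) = 2*V*(41 + E))
w(-423, 592)/213367 + (-36*(-3181))/(√(f + 46640)) = (2*592*(41 - 423))/213367 + (-36*(-3181))/(√(-170624 + 46640)) = (2*592*(-382))*(1/213367) + 114516/(√(-123984)) = -452288*1/213367 + 114516/((12*I*√861)) = -452288/213367 + 114516*(-I*√861/10332) = -452288/213367 - 3181*I*√861/287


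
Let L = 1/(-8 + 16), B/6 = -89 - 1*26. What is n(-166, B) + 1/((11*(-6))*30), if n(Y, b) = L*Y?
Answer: -20543/990 ≈ -20.750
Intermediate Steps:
B = -690 (B = 6*(-89 - 1*26) = 6*(-89 - 26) = 6*(-115) = -690)
L = ⅛ (L = 1/8 = ⅛ ≈ 0.12500)
n(Y, b) = Y/8
n(-166, B) + 1/((11*(-6))*30) = (⅛)*(-166) + 1/((11*(-6))*30) = -83/4 + 1/(-66*30) = -83/4 + 1/(-1980) = -83/4 - 1/1980 = -20543/990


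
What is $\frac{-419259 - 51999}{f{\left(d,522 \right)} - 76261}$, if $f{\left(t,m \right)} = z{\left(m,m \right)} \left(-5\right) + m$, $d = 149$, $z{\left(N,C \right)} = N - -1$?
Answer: $\frac{8727}{1451} \approx 6.0145$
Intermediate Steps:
$z{\left(N,C \right)} = 1 + N$ ($z{\left(N,C \right)} = N + 1 = 1 + N$)
$f{\left(t,m \right)} = -5 - 4 m$ ($f{\left(t,m \right)} = \left(1 + m\right) \left(-5\right) + m = \left(-5 - 5 m\right) + m = -5 - 4 m$)
$\frac{-419259 - 51999}{f{\left(d,522 \right)} - 76261} = \frac{-419259 - 51999}{\left(-5 - 2088\right) - 76261} = - \frac{471258}{\left(-5 - 2088\right) - 76261} = - \frac{471258}{-2093 - 76261} = - \frac{471258}{-78354} = \left(-471258\right) \left(- \frac{1}{78354}\right) = \frac{8727}{1451}$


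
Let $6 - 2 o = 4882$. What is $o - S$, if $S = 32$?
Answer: $-2470$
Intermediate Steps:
$o = -2438$ ($o = 3 - 2441 = -2438$)
$o - S = -2438 - 32 = -2470$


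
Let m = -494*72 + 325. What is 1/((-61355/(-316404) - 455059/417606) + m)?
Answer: -22022034804/776142299309323 ≈ -2.8374e-5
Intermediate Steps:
m = -35243 (m = -35568 + 325 = -35243)
1/((-61355/(-316404) - 455059/417606) + m) = 1/((-61355/(-316404) - 455059/417606) - 35243) = 1/((-61355*(-1/316404) - 455059*1/417606) - 35243) = 1/((61355/316404 - 455059/417606) - 35243) = 1/(-19726711951/22022034804 - 35243) = 1/(-776142299309323/22022034804) = -22022034804/776142299309323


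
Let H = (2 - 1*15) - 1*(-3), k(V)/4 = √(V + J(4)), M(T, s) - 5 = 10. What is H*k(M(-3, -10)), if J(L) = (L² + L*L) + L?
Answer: -40*√51 ≈ -285.66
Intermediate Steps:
J(L) = L + 2*L² (J(L) = (L² + L²) + L = 2*L² + L = L + 2*L²)
M(T, s) = 15 (M(T, s) = 5 + 10 = 15)
k(V) = 4*√(36 + V) (k(V) = 4*√(V + 4*(1 + 2*4)) = 4*√(V + 4*(1 + 8)) = 4*√(V + 4*9) = 4*√(V + 36) = 4*√(36 + V))
H = -10 (H = (2 - 15) + 3 = -13 + 3 = -10)
H*k(M(-3, -10)) = -40*√(36 + 15) = -40*√51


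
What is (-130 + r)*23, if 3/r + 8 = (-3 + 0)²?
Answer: -2921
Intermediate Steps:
r = 3 (r = 3/(-8 + (-3 + 0)²) = 3/(-8 + (-3)²) = 3/(-8 + 9) = 3/1 = 3*1 = 3)
(-130 + r)*23 = (-130 + 3)*23 = -127*23 = -2921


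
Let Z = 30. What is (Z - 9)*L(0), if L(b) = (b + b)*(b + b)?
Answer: 0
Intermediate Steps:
L(b) = 4*b² (L(b) = (2*b)*(2*b) = 4*b²)
(Z - 9)*L(0) = (30 - 9)*(4*0²) = 21*(4*0) = 21*0 = 0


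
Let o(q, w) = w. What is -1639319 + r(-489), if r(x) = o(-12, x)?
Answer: -1639808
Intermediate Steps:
r(x) = x
-1639319 + r(-489) = -1639319 - 489 = -1639808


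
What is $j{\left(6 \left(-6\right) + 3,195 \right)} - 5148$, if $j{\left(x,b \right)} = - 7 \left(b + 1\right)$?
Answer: $-6520$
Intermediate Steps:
$j{\left(x,b \right)} = -7 - 7 b$ ($j{\left(x,b \right)} = - 7 \left(1 + b\right) = -7 - 7 b$)
$j{\left(6 \left(-6\right) + 3,195 \right)} - 5148 = \left(-7 - 1365\right) - 5148 = -1372 - 5148 = -6520$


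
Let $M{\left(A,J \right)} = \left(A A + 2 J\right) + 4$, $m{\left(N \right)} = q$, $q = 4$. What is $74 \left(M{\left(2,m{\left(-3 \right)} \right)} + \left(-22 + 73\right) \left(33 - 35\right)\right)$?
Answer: $-6364$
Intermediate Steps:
$m{\left(N \right)} = 4$
$M{\left(A,J \right)} = 4 + A^{2} + 2 J$ ($M{\left(A,J \right)} = \left(A^{2} + 2 J\right) + 4 = 4 + A^{2} + 2 J$)
$74 \left(M{\left(2,m{\left(-3 \right)} \right)} + \left(-22 + 73\right) \left(33 - 35\right)\right) = 74 \left(\left(4 + 2^{2} + 2 \cdot 4\right) + \left(-22 + 73\right) \left(33 - 35\right)\right) = 74 \left(\left(4 + 4 + 8\right) + 51 \left(-2\right)\right) = 74 \left(16 - 102\right) = 74 \left(-86\right) = -6364$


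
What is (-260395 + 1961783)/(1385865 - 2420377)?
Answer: -425347/258628 ≈ -1.6446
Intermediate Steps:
(-260395 + 1961783)/(1385865 - 2420377) = 1701388/(-1034512) = 1701388*(-1/1034512) = -425347/258628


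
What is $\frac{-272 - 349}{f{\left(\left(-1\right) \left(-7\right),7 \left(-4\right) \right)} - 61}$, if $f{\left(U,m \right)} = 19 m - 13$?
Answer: $\frac{207}{202} \approx 1.0248$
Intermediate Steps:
$f{\left(U,m \right)} = -13 + 19 m$
$\frac{-272 - 349}{f{\left(\left(-1\right) \left(-7\right),7 \left(-4\right) \right)} - 61} = \frac{-272 - 349}{\left(-13 + 19 \cdot 7 \left(-4\right)\right) - 61} = - \frac{621}{\left(-13 + 19 \left(-28\right)\right) - 61} = - \frac{621}{\left(-13 - 532\right) - 61} = - \frac{621}{-545 - 61} = - \frac{621}{-606} = \left(-621\right) \left(- \frac{1}{606}\right) = \frac{207}{202}$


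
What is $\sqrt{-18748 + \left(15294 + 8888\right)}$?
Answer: $\sqrt{5434} \approx 73.716$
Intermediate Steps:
$\sqrt{-18748 + \left(15294 + 8888\right)} = \sqrt{-18748 + 24182} = \sqrt{5434}$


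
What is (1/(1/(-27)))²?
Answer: 729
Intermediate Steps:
(1/(1/(-27)))² = (1/(-1/27))² = (-27)² = 729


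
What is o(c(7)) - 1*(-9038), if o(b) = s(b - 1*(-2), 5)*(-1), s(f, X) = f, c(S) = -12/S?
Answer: 63264/7 ≈ 9037.7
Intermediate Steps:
o(b) = -2 - b (o(b) = (b - 1*(-2))*(-1) = (b + 2)*(-1) = (2 + b)*(-1) = -2 - b)
o(c(7)) - 1*(-9038) = (-2 - (-12)/7) - 1*(-9038) = (-2 - (-12)/7) + 9038 = (-2 - 1*(-12/7)) + 9038 = (-2 + 12/7) + 9038 = -2/7 + 9038 = 63264/7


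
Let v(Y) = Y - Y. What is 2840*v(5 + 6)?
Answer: 0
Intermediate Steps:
v(Y) = 0
2840*v(5 + 6) = 2840*0 = 0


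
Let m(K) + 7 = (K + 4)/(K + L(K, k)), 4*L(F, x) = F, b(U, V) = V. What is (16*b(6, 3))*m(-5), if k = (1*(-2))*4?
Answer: -8208/25 ≈ -328.32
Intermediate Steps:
k = -8 (k = -2*4 = -8)
L(F, x) = F/4
m(K) = -7 + 4*(4 + K)/(5*K) (m(K) = -7 + (K + 4)/(K + K/4) = -7 + (4 + K)/((5*K/4)) = -7 + (4 + K)*(4/(5*K)) = -7 + 4*(4 + K)/(5*K))
(16*b(6, 3))*m(-5) = (16*3)*((1/5)*(16 - 31*(-5))/(-5)) = 48*((1/5)*(-1/5)*(16 + 155)) = 48*((1/5)*(-1/5)*171) = 48*(-171/25) = -8208/25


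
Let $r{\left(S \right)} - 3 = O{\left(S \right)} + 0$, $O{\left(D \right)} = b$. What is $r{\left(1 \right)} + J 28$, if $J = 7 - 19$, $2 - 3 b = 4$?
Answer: $- \frac{1001}{3} \approx -333.67$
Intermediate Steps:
$b = - \frac{2}{3}$ ($b = \frac{2}{3} - \frac{4}{3} = - \frac{2}{3} \approx -0.66667$)
$O{\left(D \right)} = - \frac{2}{3}$
$J = -12$
$r{\left(S \right)} = \frac{7}{3}$ ($r{\left(S \right)} = 3 + \left(- \frac{2}{3} + 0\right) = 3 - \frac{2}{3} = \frac{7}{3}$)
$r{\left(1 \right)} + J 28 = \frac{7}{3} - 336 = - \frac{1001}{3}$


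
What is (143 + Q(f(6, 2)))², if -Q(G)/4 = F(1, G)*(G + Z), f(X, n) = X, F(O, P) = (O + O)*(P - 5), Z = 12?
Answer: 1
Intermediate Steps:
F(O, P) = 2*O*(-5 + P) (F(O, P) = (2*O)*(-5 + P) = 2*O*(-5 + P))
Q(G) = -4*(-10 + 2*G)*(12 + G) (Q(G) = -4*2*1*(-5 + G)*(G + 12) = -4*(-10 + 2*G)*(12 + G))
(143 + Q(f(6, 2)))² = (143 - 8*(-5 + 6)*(12 + 6))² = (143 - 8*1*18)² = (143 - 144)² = (-1)² = 1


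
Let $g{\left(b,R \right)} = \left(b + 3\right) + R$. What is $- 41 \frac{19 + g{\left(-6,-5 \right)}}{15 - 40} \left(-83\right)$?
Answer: $- \frac{37433}{25} \approx -1497.3$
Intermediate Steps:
$g{\left(b,R \right)} = 3 + R + b$ ($g{\left(b,R \right)} = \left(3 + b\right) + R = 3 + R + b$)
$- 41 \frac{19 + g{\left(-6,-5 \right)}}{15 - 40} \left(-83\right) = - 41 \frac{19 - 8}{15 - 40} \left(-83\right) = - 41 \frac{19 - 8}{-25} \left(-83\right) = - 41 \cdot 11 \left(- \frac{1}{25}\right) \left(-83\right) = \left(-41\right) \left(- \frac{11}{25}\right) \left(-83\right) = \frac{451}{25} \left(-83\right) = - \frac{37433}{25}$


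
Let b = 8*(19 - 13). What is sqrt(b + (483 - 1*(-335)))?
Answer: sqrt(866) ≈ 29.428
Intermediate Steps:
b = 48 (b = 8*6 = 48)
sqrt(b + (483 - 1*(-335))) = sqrt(48 + (483 - 1*(-335))) = sqrt(48 + (483 + 335)) = sqrt(48 + 818) = sqrt(866)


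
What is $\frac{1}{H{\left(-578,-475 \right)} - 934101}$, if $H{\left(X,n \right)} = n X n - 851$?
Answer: $- \frac{1}{131346202} \approx -7.6135 \cdot 10^{-9}$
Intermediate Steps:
$H{\left(X,n \right)} = -851 + X n^{2}$ ($H{\left(X,n \right)} = X n n - 851 = X n^{2} - 851 = -851 + X n^{2}$)
$\frac{1}{H{\left(-578,-475 \right)} - 934101} = \frac{1}{\left(-851 - 578 \left(-475\right)^{2}\right) - 934101} = \frac{1}{\left(-851 - 130411250\right) - 934101} = \frac{1}{-130412101 - 934101} = \frac{1}{-131346202} = - \frac{1}{131346202}$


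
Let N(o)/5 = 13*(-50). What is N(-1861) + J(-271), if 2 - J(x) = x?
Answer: -2977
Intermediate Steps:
J(x) = 2 - x
N(o) = -3250 (N(o) = 5*(13*(-50)) = 5*(-650) = -3250)
N(-1861) + J(-271) = -3250 + (2 - 1*(-271)) = -3250 + (2 + 271) = -3250 + 273 = -2977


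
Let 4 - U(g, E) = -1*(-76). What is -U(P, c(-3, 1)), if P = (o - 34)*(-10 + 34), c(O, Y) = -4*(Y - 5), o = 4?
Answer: 72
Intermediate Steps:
c(O, Y) = 20 - 4*Y (c(O, Y) = -4*(-5 + Y) = 20 - 4*Y)
P = -720 (P = (4 - 34)*(-10 + 34) = -30*24 = -720)
U(g, E) = -72 (U(g, E) = 4 - (-1)*(-76) = 4 - 1*76 = 4 - 76 = -72)
-U(P, c(-3, 1)) = -1*(-72) = 72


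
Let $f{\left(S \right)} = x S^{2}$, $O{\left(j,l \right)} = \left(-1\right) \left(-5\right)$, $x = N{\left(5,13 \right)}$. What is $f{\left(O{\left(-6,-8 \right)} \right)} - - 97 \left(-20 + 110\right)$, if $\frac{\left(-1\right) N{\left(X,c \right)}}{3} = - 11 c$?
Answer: $19455$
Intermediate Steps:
$N{\left(X,c \right)} = 33 c$ ($N{\left(X,c \right)} = - 3 \left(- 11 c\right) = 33 c$)
$x = 429$ ($x = 33 \cdot 13 = 429$)
$O{\left(j,l \right)} = 5$
$f{\left(S \right)} = 429 S^{2}$
$f{\left(O{\left(-6,-8 \right)} \right)} - - 97 \left(-20 + 110\right) = 429 \cdot 5^{2} - - 97 \left(-20 + 110\right) = 429 \cdot 25 - \left(-97\right) 90 = 10725 - -8730 = 10725 + 8730 = 19455$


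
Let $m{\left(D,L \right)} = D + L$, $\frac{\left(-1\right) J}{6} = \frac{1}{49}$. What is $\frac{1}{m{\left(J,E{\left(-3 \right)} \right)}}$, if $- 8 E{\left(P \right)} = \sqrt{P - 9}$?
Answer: $- \frac{1568}{2593} + \frac{9604 i \sqrt{3}}{7779} \approx -0.6047 + 2.1384 i$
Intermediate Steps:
$J = - \frac{6}{49} \approx -0.12245$
$E{\left(P \right)} = - \frac{\sqrt{-9 + P}}{8}$ ($E{\left(P \right)} = - \frac{\sqrt{P - 9}}{8} = - \frac{\sqrt{-9 + P}}{8}$)
$\frac{1}{m{\left(J,E{\left(-3 \right)} \right)}} = \frac{1}{- \frac{6}{49} - \frac{\sqrt{-9 - 3}}{8}} = \frac{1}{- \frac{6}{49} - \frac{\sqrt{-12}}{8}} = \frac{1}{- \frac{6}{49} - \frac{2 i \sqrt{3}}{8}} = \frac{1}{- \frac{6}{49} - \frac{i \sqrt{3}}{4}}$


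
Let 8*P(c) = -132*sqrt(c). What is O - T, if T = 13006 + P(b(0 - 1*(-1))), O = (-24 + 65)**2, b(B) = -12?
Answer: -11325 + 33*I*sqrt(3) ≈ -11325.0 + 57.158*I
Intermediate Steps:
P(c) = -33*sqrt(c)/2 (P(c) = (-132*sqrt(c))/8 = -33*sqrt(c)/2)
O = 1681 (O = 41**2 = 1681)
T = 13006 - 33*I*sqrt(3) ≈ 13006.0 - 57.158*I
O - T = 1681 - (13006 - 33*I*sqrt(3)) = 1681 + (-13006 + 33*I*sqrt(3)) = -11325 + 33*I*sqrt(3)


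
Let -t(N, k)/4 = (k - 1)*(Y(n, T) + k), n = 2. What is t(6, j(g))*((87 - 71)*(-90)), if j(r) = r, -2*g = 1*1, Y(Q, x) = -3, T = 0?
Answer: 30240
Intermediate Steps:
g = -½ (g = -1/2 = -½*1 = -½ ≈ -0.50000)
t(N, k) = -4*(-1 + k)*(-3 + k) (t(N, k) = -4*(k - 1)*(-3 + k) = -4*(-1 + k)*(-3 + k))
t(6, j(g))*((87 - 71)*(-90)) = (-12 - 4*(-½)² + 16*(-½))*((87 - 71)*(-90)) = (-12 - 4*¼ - 8)*(16*(-90)) = (-12 - 1 - 8)*(-1440) = -21*(-1440) = 30240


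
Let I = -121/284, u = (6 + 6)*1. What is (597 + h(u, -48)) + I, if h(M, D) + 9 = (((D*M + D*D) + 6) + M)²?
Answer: 865945415/284 ≈ 3.0491e+6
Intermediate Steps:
u = 12 (u = 12*1 = 12)
h(M, D) = -9 + (6 + M + D² + D*M)² (h(M, D) = -9 + (((D*M + D*D) + 6) + M)² = -9 + (((D*M + D²) + 6) + M)² = -9 + (((D² + D*M) + 6) + M)² = -9 + ((6 + D² + D*M) + M)² = -9 + (6 + M + D² + D*M)²)
I = -121/284 (I = -121*1/284 = -121/284 ≈ -0.42606)
(597 + h(u, -48)) + I = (597 + (-9 + (6 + 12 + (-48)² - 48*12)²)) - 121/284 = (597 + (-9 + (6 + 12 + 2304 - 576)²)) - 121/284 = (597 + (-9 + 1746²)) - 121/284 = (597 + (-9 + 3048516)) - 121/284 = (597 + 3048507) - 121/284 = 3049104 - 121/284 = 865945415/284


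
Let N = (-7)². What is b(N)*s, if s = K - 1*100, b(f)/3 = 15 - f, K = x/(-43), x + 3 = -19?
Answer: 436356/43 ≈ 10148.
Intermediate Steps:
x = -22 (x = -3 - 19 = -22)
N = 49
K = 22/43 (K = -22/(-43) = -22*(-1/43) = 22/43 ≈ 0.51163)
b(f) = 45 - 3*f (b(f) = 3*(15 - f) = 45 - 3*f)
s = -4278/43 (s = 22/43 - 1*100 = 22/43 - 100 = -4278/43 ≈ -99.488)
b(N)*s = (45 - 3*49)*(-4278/43) = (45 - 147)*(-4278/43) = -102*(-4278/43) = 436356/43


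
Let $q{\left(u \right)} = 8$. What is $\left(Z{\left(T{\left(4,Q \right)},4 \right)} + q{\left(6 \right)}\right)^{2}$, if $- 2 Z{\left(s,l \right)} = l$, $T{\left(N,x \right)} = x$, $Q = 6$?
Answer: $36$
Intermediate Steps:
$Z{\left(s,l \right)} = - \frac{l}{2}$
$\left(Z{\left(T{\left(4,Q \right)},4 \right)} + q{\left(6 \right)}\right)^{2} = \left(\left(- \frac{1}{2}\right) 4 + 8\right)^{2} = \left(-2 + 8\right)^{2} = 6^{2} = 36$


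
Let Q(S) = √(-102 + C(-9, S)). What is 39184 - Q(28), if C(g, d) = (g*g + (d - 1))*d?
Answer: 39184 - √2922 ≈ 39130.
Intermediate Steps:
C(g, d) = d*(-1 + d + g²) (C(g, d) = (g² + (-1 + d))*d = (-1 + d + g²)*d = d*(-1 + d + g²))
Q(S) = √(-102 + S*(80 + S)) (Q(S) = √(-102 + S*(-1 + S + (-9)²)) = √(-102 + S*(-1 + S + 81)) = √(-102 + S*(80 + S)))
39184 - Q(28) = 39184 - √(-102 + 28*(80 + 28)) = 39184 - √(-102 + 28*108) = 39184 - √(-102 + 3024) = 39184 - √2922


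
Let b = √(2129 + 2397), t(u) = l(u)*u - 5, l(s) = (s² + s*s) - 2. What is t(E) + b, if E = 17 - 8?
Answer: 1435 + √4526 ≈ 1502.3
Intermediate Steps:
E = 9
l(s) = -2 + 2*s² (l(s) = (s² + s²) - 2 = 2*s² - 2 = -2 + 2*s²)
t(u) = -5 + u*(-2 + 2*u²) (t(u) = (-2 + 2*u²)*u - 5 = u*(-2 + 2*u²) - 5 = -5 + u*(-2 + 2*u²))
b = √4526 ≈ 67.276
t(E) + b = (-5 + 2*9*(-1 + 9²)) + √4526 = (-5 + 2*9*(-1 + 81)) + √4526 = (-5 + 2*9*80) + √4526 = (-5 + 1440) + √4526 = 1435 + √4526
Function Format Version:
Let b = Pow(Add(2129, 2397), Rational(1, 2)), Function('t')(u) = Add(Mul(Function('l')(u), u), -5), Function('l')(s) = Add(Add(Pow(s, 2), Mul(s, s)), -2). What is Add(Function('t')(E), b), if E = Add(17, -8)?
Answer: Add(1435, Pow(4526, Rational(1, 2))) ≈ 1502.3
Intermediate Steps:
E = 9
Function('l')(s) = Add(-2, Mul(2, Pow(s, 2))) (Function('l')(s) = Add(Add(Pow(s, 2), Pow(s, 2)), -2) = Add(Mul(2, Pow(s, 2)), -2) = Add(-2, Mul(2, Pow(s, 2))))
Function('t')(u) = Add(-5, Mul(u, Add(-2, Mul(2, Pow(u, 2))))) (Function('t')(u) = Add(Mul(Add(-2, Mul(2, Pow(u, 2))), u), -5) = Add(Mul(u, Add(-2, Mul(2, Pow(u, 2)))), -5) = Add(-5, Mul(u, Add(-2, Mul(2, Pow(u, 2))))))
b = Pow(4526, Rational(1, 2)) ≈ 67.276
Add(Function('t')(E), b) = Add(Add(-5, Mul(2, 9, Add(-1, Pow(9, 2)))), Pow(4526, Rational(1, 2))) = Add(Add(-5, Mul(2, 9, Add(-1, 81))), Pow(4526, Rational(1, 2))) = Add(Add(-5, Mul(2, 9, 80)), Pow(4526, Rational(1, 2))) = Add(Add(-5, 1440), Pow(4526, Rational(1, 2))) = Add(1435, Pow(4526, Rational(1, 2)))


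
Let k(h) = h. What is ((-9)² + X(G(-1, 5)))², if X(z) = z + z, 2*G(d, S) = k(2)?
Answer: 6889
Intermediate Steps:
G(d, S) = 1 (G(d, S) = (½)*2 = 1)
X(z) = 2*z
((-9)² + X(G(-1, 5)))² = ((-9)² + 2*1)² = (81 + 2)² = 83² = 6889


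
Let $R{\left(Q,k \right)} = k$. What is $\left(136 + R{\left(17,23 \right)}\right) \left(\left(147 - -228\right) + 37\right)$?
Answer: $65508$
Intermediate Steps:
$\left(136 + R{\left(17,23 \right)}\right) \left(\left(147 - -228\right) + 37\right) = \left(136 + 23\right) \left(\left(147 - -228\right) + 37\right) = 159 \left(\left(147 + 228\right) + 37\right) = 159 \left(375 + 37\right) = 159 \cdot 412 = 65508$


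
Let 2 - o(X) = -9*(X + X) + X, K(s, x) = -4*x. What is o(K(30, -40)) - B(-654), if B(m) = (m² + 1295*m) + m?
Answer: 422590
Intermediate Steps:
B(m) = m² + 1296*m
o(X) = 2 + 17*X (o(X) = 2 - (-9*(X + X) + X) = 2 - (-18*X + X) = 2 - (-17)*X = 2 + 17*X)
o(K(30, -40)) - B(-654) = (2 + 17*(-4*(-40))) - (-654)*(1296 - 654) = (2 + 17*160) - (-654)*642 = (2 + 2720) - 1*(-419868) = 2722 + 419868 = 422590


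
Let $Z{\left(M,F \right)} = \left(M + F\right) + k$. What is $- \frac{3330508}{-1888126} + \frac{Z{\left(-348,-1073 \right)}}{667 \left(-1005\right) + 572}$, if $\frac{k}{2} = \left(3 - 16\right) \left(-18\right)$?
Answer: $\frac{1116225206841}{632298467069} \approx 1.7653$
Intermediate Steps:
$k = 468$ ($k = 2 \left(3 - 16\right) \left(-18\right) = 2 \left(\left(-13\right) \left(-18\right)\right) = 2 \cdot 234 = 468$)
$Z{\left(M,F \right)} = 468 + F + M$ ($Z{\left(M,F \right)} = \left(M + F\right) + 468 = \left(F + M\right) + 468 = 468 + F + M$)
$- \frac{3330508}{-1888126} + \frac{Z{\left(-348,-1073 \right)}}{667 \left(-1005\right) + 572} = - \frac{3330508}{-1888126} + \frac{468 - 1073 - 348}{667 \left(-1005\right) + 572} = \left(-3330508\right) \left(- \frac{1}{1888126}\right) - \frac{953}{-670335 + 572} = \frac{1665254}{944063} - \frac{953}{-669763} = \frac{1665254}{944063} - - \frac{953}{669763} = \frac{1665254}{944063} + \frac{953}{669763} = \frac{1116225206841}{632298467069}$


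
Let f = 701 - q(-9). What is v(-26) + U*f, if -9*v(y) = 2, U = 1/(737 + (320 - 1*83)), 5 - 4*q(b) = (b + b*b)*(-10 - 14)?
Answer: 1847/35064 ≈ 0.052675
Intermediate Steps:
q(b) = 5/4 + 6*b + 6*b² (q(b) = 5/4 - (b + b*b)*(-10 - 14)/4 = 5/4 - (b + b²)*(-24)/4 = 5/4 - (-24*b - 24*b²)/4 = 5/4 + (6*b + 6*b²) = 5/4 + 6*b + 6*b²)
U = 1/974 (U = 1/(737 + (320 - 83)) = 1/(737 + 237) = 1/974 ≈ 0.0010267)
v(y) = -2/9 (v(y) = -⅑*2 = -2/9)
f = 1071/4 (f = 701 - (5/4 + 6*(-9) + 6*(-9)²) = 701 - (5/4 - 54 + 6*81) = 701 - (5/4 - 54 + 486) = 701 - 1*1733/4 = 701 - 1733/4 = 1071/4 ≈ 267.75)
v(-26) + U*f = -2/9 + (1/974)*(1071/4) = -2/9 + 1071/3896 = 1847/35064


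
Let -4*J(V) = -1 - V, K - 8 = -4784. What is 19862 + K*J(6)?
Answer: 11504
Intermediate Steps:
K = -4776 (K = 8 - 4784 = -4776)
J(V) = 1/4 + V/4 (J(V) = -(-1 - V)/4 = 1/4 + V/4)
19862 + K*J(6) = 19862 - 4776*(1/4 + (1/4)*6) = 19862 - 4776*(1/4 + 3/2) = 19862 - 4776*7/4 = 19862 - 8358 = 11504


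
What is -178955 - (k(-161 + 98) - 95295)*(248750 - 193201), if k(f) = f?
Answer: 5296862587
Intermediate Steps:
-178955 - (k(-161 + 98) - 95295)*(248750 - 193201) = -178955 - ((-161 + 98) - 95295)*(248750 - 193201) = -178955 - (-63 - 95295)*55549 = -178955 - (-95358)*55549 = -178955 - 1*(-5297041542) = -178955 + 5297041542 = 5296862587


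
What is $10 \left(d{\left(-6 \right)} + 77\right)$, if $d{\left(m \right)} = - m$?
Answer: $830$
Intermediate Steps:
$10 \left(d{\left(-6 \right)} + 77\right) = 10 \left(\left(-1\right) \left(-6\right) + 77\right) = 10 \left(6 + 77\right) = 10 \cdot 83 = 830$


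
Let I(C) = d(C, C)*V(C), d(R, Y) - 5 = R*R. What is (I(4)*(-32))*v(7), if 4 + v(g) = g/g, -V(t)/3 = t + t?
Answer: -48384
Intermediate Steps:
V(t) = -6*t (V(t) = -3*(t + t) = -6*t)
d(R, Y) = 5 + R² (d(R, Y) = 5 + R*R = 5 + R²)
I(C) = -6*C*(5 + C²) (I(C) = (5 + C²)*(-6*C) = -6*C*(5 + C²))
v(g) = -3 (v(g) = -4 + g/g = -4 + 1 = -3)
(I(4)*(-32))*v(7) = (-6*4*(5 + 4²)*(-32))*(-3) = (-6*4*(5 + 16)*(-32))*(-3) = (-6*4*21*(-32))*(-3) = -504*(-32)*(-3) = 16128*(-3) = -48384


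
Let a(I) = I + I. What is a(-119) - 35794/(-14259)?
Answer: -3357848/14259 ≈ -235.49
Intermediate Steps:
a(I) = 2*I
a(-119) - 35794/(-14259) = 2*(-119) - 35794/(-14259) = -238 - 35794*(-1)/14259 = -238 - 1*(-35794/14259) = -238 + 35794/14259 = -3357848/14259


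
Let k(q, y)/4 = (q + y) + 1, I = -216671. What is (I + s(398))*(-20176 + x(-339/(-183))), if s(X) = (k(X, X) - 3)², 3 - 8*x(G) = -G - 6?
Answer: -24434753189301/122 ≈ -2.0028e+11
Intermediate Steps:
x(G) = 9/8 + G/8 (x(G) = 3/8 - (-G - 6)/8 = 3/8 - (-6 - G)/8 = 3/8 + (¾ + G/8) = 9/8 + G/8)
k(q, y) = 4 + 4*q + 4*y (k(q, y) = 4*((q + y) + 1) = 4*(1 + q + y) = 4 + 4*q + 4*y)
s(X) = (1 + 8*X)² (s(X) = ((4 + 4*X + 4*X) - 3)² = ((4 + 8*X) - 3)² = (1 + 8*X)²)
(I + s(398))*(-20176 + x(-339/(-183))) = (-216671 + (1 + 8*398)²)*(-20176 + (9/8 + (-339/(-183))/8)) = (-216671 + (1 + 3184)²)*(-20176 + (9/8 + (-339*(-1/183))/8)) = (-216671 + 3185²)*(-20176 + (9/8 + (⅛)*(113/61))) = (-216671 + 10144225)*(-20176 + (9/8 + 113/488)) = 9927554*(-20176 + 331/244) = 9927554*(-4922613/244) = -24434753189301/122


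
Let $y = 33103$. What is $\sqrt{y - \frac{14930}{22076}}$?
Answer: $\frac{3 \sqrt{448122501118}}{11038} \approx 181.94$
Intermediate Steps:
$\sqrt{y - \frac{14930}{22076}} = \sqrt{33103 - \frac{14930}{22076}} = \sqrt{33103 - \frac{7465}{11038}} = \sqrt{\frac{365383449}{11038}} = \frac{3 \sqrt{448122501118}}{11038}$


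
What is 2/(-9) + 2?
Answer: 16/9 ≈ 1.7778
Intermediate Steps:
2/(-9) + 2 = -⅑*2 + 2 = -2/9 + 2 = 16/9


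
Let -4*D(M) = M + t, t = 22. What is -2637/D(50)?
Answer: 293/2 ≈ 146.50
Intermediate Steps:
D(M) = -11/2 - M/4 (D(M) = -(M + 22)/4 = -(22 + M)/4 = -11/2 - M/4)
-2637/D(50) = -2637/(-11/2 - 1/4*50) = -2637/(-11/2 - 25/2) = -2637/(-18) = -2637*(-1/18) = 293/2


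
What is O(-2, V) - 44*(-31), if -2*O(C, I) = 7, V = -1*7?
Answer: 2721/2 ≈ 1360.5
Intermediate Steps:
V = -7
O(C, I) = -7/2 (O(C, I) = -1/2*7 = -7/2)
O(-2, V) - 44*(-31) = -7/2 - 44*(-31) = -7/2 + 1364 = 2721/2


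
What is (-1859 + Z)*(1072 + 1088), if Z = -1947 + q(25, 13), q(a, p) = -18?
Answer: -8259840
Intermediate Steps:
Z = -1965 (Z = -1947 - 18 = -1965)
(-1859 + Z)*(1072 + 1088) = (-1859 - 1965)*(1072 + 1088) = -3824*2160 = -8259840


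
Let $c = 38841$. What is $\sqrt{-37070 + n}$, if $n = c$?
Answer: $\sqrt{1771} \approx 42.083$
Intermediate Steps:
$n = 38841$
$\sqrt{-37070 + n} = \sqrt{-37070 + 38841} = \sqrt{1771}$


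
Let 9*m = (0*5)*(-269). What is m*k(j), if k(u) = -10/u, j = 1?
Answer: 0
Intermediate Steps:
m = 0 (m = ((0*5)*(-269))/9 = (0*(-269))/9 = (⅑)*0 = 0)
m*k(j) = 0*(-10/1) = 0*(-10*1) = 0*(-10) = 0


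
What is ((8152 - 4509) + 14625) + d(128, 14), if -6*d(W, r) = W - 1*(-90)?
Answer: 54695/3 ≈ 18232.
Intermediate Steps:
d(W, r) = -15 - W/6 (d(W, r) = -(W - 1*(-90))/6 = -(W + 90)/6 = -(90 + W)/6 = -15 - W/6)
((8152 - 4509) + 14625) + d(128, 14) = ((8152 - 4509) + 14625) + (-15 - 1/6*128) = (3643 + 14625) + (-15 - 64/3) = 18268 - 109/3 = 54695/3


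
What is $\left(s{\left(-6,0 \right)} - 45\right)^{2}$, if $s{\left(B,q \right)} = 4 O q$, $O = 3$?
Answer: $2025$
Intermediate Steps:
$s{\left(B,q \right)} = 12 q$ ($s{\left(B,q \right)} = 4 \cdot 3 q = 12 q$)
$\left(s{\left(-6,0 \right)} - 45\right)^{2} = \left(12 \cdot 0 - 45\right)^{2} = \left(0 - 45\right)^{2} = \left(-45\right)^{2} = 2025$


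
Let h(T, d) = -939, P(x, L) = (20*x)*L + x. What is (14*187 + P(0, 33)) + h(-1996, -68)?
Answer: 1679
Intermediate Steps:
P(x, L) = x + 20*L*x (P(x, L) = 20*L*x + x = x + 20*L*x)
(14*187 + P(0, 33)) + h(-1996, -68) = (14*187 + 0*(1 + 20*33)) - 939 = (2618 + 0*(1 + 660)) - 939 = (2618 + 0*661) - 939 = (2618 + 0) - 939 = 2618 - 939 = 1679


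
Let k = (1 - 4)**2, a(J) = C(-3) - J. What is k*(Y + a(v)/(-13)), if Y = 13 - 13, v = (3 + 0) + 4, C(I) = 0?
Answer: 63/13 ≈ 4.8462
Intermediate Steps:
v = 7 (v = 3 + 4 = 7)
a(J) = -J (a(J) = 0 - J = -J)
k = 9 (k = (-3)**2 = 9)
Y = 0
k*(Y + a(v)/(-13)) = 9*(0 - 1*7/(-13)) = 9*(0 - 7*(-1/13)) = 9*(0 + 7/13) = 9*(7/13) = 63/13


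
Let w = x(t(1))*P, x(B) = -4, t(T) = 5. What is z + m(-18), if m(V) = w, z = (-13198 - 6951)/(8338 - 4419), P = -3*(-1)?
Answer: -67177/3919 ≈ -17.141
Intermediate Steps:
P = 3
z = -20149/3919 ≈ -5.1414
w = -12 (w = -4*3 = -12)
m(V) = -12
z + m(-18) = -20149/3919 - 12 = -67177/3919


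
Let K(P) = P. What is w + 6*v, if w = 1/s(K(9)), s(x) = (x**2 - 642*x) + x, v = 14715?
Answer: 502193519/5688 ≈ 88290.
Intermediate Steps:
s(x) = x**2 - 641*x
w = -1/5688 (w = 1/(9*(-641 + 9)) = 1/(9*(-632)) = 1/(-5688) = -1/5688 ≈ -0.00017581)
w + 6*v = -1/5688 + 6*14715 = -1/5688 + 88290 = 502193519/5688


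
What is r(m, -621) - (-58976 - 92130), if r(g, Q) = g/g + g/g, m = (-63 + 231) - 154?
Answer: 151108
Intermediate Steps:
m = 14 (m = 168 - 154 = 14)
r(g, Q) = 2 (r(g, Q) = 1 + 1 = 2)
r(m, -621) - (-58976 - 92130) = 2 - (-58976 - 92130) = 2 - 1*(-151106) = 2 + 151106 = 151108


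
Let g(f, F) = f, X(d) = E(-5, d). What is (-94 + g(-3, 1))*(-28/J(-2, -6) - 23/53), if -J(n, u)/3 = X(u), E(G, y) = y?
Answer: 92053/477 ≈ 192.98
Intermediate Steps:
X(d) = d
J(n, u) = -3*u
(-94 + g(-3, 1))*(-28/J(-2, -6) - 23/53) = (-94 - 3)*(-28/((-3*(-6))) - 23/53) = -97*(-28/18 - 23*1/53) = -97*(-28*1/18 - 23/53) = -97*(-14/9 - 23/53) = -97*(-949/477) = 92053/477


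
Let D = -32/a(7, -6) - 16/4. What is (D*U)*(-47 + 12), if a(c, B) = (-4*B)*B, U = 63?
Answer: 8330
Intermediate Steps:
a(c, B) = -4*B²
D = -34/9 (D = -32/((-4*(-6)²)) - 16/4 = -32/((-4*36)) - 16*¼ = -32/(-144) - 4 = -32*(-1/144) - 4 = 2/9 - 4 = -34/9 ≈ -3.7778)
(D*U)*(-47 + 12) = (-34/9*63)*(-47 + 12) = -238*(-35) = 8330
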